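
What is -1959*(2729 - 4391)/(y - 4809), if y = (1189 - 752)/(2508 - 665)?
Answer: -157909113/233225 ≈ -677.07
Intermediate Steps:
y = 23/97 (y = 437/1843 = 437*(1/1843) = 23/97 ≈ 0.23711)
-1959*(2729 - 4391)/(y - 4809) = -1959*(2729 - 4391)/(23/97 - 4809) = -1959/((-466450/97/(-1662))) = -1959/((-466450/97*(-1/1662))) = -1959/233225/80607 = -1959*80607/233225 = -157909113/233225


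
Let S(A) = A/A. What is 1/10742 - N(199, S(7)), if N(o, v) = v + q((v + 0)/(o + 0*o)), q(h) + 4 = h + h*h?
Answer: 1274073027/425393942 ≈ 2.9950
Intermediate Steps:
S(A) = 1
q(h) = -4 + h + h² (q(h) = -4 + (h + h*h) = -4 + (h + h²) = -4 + h + h²)
N(o, v) = -4 + v + v/o + v²/o² (N(o, v) = v + (-4 + (v + 0)/(o + 0*o) + ((v + 0)/(o + 0*o))²) = v + (-4 + v/(o + 0) + (v/(o + 0))²) = v + (-4 + v/o + (v/o)²) = v + (-4 + v/o + v²/o²) = -4 + v + v/o + v²/o²)
1/10742 - N(199, S(7)) = 1/10742 - (-4 + 1 + 1/199 + 1²/199²) = 1/10742 - (-4 + 1 + 1*(1/199) + (1/39601)*1) = 1/10742 - (-4 + 1 + 1/199 + 1/39601) = 1/10742 - 1*(-118603/39601) = 1/10742 + 118603/39601 = 1274073027/425393942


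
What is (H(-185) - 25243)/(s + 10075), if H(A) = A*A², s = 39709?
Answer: -32433/254 ≈ -127.69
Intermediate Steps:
H(A) = A³
(H(-185) - 25243)/(s + 10075) = ((-185)³ - 25243)/(39709 + 10075) = (-6331625 - 25243)/49784 = -6356868*1/49784 = -32433/254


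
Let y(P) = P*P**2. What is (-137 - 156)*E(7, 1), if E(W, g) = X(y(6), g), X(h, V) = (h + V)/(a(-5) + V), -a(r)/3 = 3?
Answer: 63581/8 ≈ 7947.6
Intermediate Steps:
a(r) = -9 (a(r) = -3*3 = -9)
y(P) = P**3
X(h, V) = (V + h)/(-9 + V) (X(h, V) = (h + V)/(-9 + V) = (V + h)/(-9 + V))
E(W, g) = (216 + g)/(-9 + g) (E(W, g) = (g + 6**3)/(-9 + g) = (g + 216)/(-9 + g) = (216 + g)/(-9 + g))
(-137 - 156)*E(7, 1) = (-137 - 156)*((216 + 1)/(-9 + 1)) = -293*217/(-8) = -(-293)*217/8 = -293*(-217/8) = 63581/8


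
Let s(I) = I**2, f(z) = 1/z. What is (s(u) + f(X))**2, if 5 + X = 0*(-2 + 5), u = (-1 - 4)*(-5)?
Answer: 9759376/25 ≈ 3.9038e+5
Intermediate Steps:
u = 25 (u = -5*(-5) = 25)
X = -5 (X = -5 + 0*(-2 + 5) = -5 + 0*3 = -5 + 0 = -5)
f(z) = 1/z
(s(u) + f(X))**2 = (25**2 + 1/(-5))**2 = (625 - 1/5)**2 = (3124/5)**2 = 9759376/25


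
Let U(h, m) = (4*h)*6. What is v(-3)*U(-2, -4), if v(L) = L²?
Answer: -432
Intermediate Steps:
U(h, m) = 24*h
v(-3)*U(-2, -4) = (-3)²*(24*(-2)) = 9*(-48) = -432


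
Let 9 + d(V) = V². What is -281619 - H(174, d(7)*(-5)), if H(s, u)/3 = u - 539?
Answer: -279402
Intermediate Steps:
d(V) = -9 + V²
H(s, u) = -1617 + 3*u (H(s, u) = 3*(u - 539) = 3*(-539 + u) = -1617 + 3*u)
-281619 - H(174, d(7)*(-5)) = -281619 - (-1617 + 3*((-9 + 7²)*(-5))) = -281619 - (-1617 + 3*((-9 + 49)*(-5))) = -281619 - (-1617 + 3*(40*(-5))) = -281619 - (-1617 + 3*(-200)) = -281619 - (-1617 - 600) = -281619 - 1*(-2217) = -281619 + 2217 = -279402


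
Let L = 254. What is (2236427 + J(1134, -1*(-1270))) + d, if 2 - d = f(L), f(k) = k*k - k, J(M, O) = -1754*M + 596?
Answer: 183727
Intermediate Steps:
J(M, O) = 596 - 1754*M
f(k) = k² - k
d = -64260 (d = 2 - 254*(-1 + 254) = 2 - 254*253 = 2 - 1*64262 = 2 - 64262 = -64260)
(2236427 + J(1134, -1*(-1270))) + d = (2236427 + (596 - 1754*1134)) - 64260 = (2236427 + (596 - 1989036)) - 64260 = (2236427 - 1988440) - 64260 = 247987 - 64260 = 183727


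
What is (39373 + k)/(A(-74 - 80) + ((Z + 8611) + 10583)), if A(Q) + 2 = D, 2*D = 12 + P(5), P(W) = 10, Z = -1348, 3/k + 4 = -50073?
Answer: 1971681718/894124835 ≈ 2.2052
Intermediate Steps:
k = -3/50077 (k = 3/(-4 - 50073) = 3/(-50077) = 3*(-1/50077) = -3/50077 ≈ -5.9908e-5)
D = 11 (D = (12 + 10)/2 = (½)*22 = 11)
A(Q) = 9 (A(Q) = -2 + 11 = 9)
(39373 + k)/(A(-74 - 80) + ((Z + 8611) + 10583)) = (39373 - 3/50077)/(9 + ((-1348 + 8611) + 10583)) = 1971681718/(50077*(9 + (7263 + 10583))) = 1971681718/(50077*(9 + 17846)) = (1971681718/50077)/17855 = (1971681718/50077)*(1/17855) = 1971681718/894124835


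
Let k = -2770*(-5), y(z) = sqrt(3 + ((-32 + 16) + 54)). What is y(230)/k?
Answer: sqrt(41)/13850 ≈ 0.00046232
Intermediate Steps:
y(z) = sqrt(41) (y(z) = sqrt(3 + (-16 + 54)) = sqrt(3 + 38) = sqrt(41))
k = 13850
y(230)/k = sqrt(41)/13850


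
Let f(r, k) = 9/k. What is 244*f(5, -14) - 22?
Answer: -1252/7 ≈ -178.86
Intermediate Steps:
244*f(5, -14) - 22 = 244*(9/(-14)) - 22 = 244*(9*(-1/14)) - 22 = 244*(-9/14) - 22 = -1098/7 - 22 = -1252/7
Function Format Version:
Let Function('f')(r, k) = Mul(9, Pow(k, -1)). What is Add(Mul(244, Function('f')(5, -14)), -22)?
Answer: Rational(-1252, 7) ≈ -178.86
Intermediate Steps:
Add(Mul(244, Function('f')(5, -14)), -22) = Add(Mul(244, Mul(9, Pow(-14, -1))), -22) = Add(Mul(244, Mul(9, Rational(-1, 14))), -22) = Add(Mul(244, Rational(-9, 14)), -22) = Add(Rational(-1098, 7), -22) = Rational(-1252, 7)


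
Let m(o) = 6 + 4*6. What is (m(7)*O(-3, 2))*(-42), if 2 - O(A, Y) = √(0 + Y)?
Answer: -2520 + 1260*√2 ≈ -738.09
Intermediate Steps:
O(A, Y) = 2 - √Y (O(A, Y) = 2 - √(0 + Y) = 2 - √Y)
m(o) = 30 (m(o) = 6 + 24 = 30)
(m(7)*O(-3, 2))*(-42) = (30*(2 - √2))*(-42) = (60 - 30*√2)*(-42) = -2520 + 1260*√2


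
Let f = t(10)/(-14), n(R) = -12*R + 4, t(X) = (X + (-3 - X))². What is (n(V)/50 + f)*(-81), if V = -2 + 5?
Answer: 36369/350 ≈ 103.91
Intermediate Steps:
V = 3
t(X) = 9 (t(X) = (-3)² = 9)
n(R) = 4 - 12*R
f = -9/14 (f = 9/(-14) = 9*(-1/14) = -9/14 ≈ -0.64286)
(n(V)/50 + f)*(-81) = ((4 - 12*3)/50 - 9/14)*(-81) = ((4 - 36)*(1/50) - 9/14)*(-81) = (-32*1/50 - 9/14)*(-81) = (-16/25 - 9/14)*(-81) = -449/350*(-81) = 36369/350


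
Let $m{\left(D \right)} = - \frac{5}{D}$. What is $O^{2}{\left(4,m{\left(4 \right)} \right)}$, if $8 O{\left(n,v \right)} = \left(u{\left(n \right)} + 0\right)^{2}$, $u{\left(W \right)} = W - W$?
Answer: $0$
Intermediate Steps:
$u{\left(W \right)} = 0$
$O{\left(n,v \right)} = 0$ ($O{\left(n,v \right)} = \frac{\left(0 + 0\right)^{2}}{8} = \frac{0^{2}}{8} = \frac{1}{8} \cdot 0 = 0$)
$O^{2}{\left(4,m{\left(4 \right)} \right)} = 0^{2} = 0$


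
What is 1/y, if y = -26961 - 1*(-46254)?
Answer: 1/19293 ≈ 5.1832e-5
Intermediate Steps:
y = 19293 (y = -26961 + 46254 = 19293)
1/y = 1/19293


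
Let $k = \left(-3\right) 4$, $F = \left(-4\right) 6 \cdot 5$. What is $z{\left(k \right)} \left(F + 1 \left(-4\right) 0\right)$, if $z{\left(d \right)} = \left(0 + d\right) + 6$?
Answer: $720$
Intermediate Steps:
$F = -120$ ($F = \left(-24\right) 5 = -120$)
$k = -12$
$z{\left(d \right)} = 6 + d$ ($z{\left(d \right)} = d + 6 = 6 + d$)
$z{\left(k \right)} \left(F + 1 \left(-4\right) 0\right) = \left(6 - 12\right) \left(-120 + 1 \left(-4\right) 0\right) = - 6 \left(-120 - 0\right) = - 6 \left(-120 + 0\right) = \left(-6\right) \left(-120\right) = 720$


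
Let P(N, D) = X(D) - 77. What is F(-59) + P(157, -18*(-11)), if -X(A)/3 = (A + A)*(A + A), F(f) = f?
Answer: -470584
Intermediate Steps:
X(A) = -12*A² (X(A) = -3*(A + A)*(A + A) = -3*2*A*2*A = -12*A²)
P(N, D) = -77 - 12*D² (P(N, D) = -12*D² - 77 = -77 - 12*D²)
F(-59) + P(157, -18*(-11)) = -59 + (-77 - 12*(-18*(-11))²) = -59 + (-77 - 12*198²) = -59 + (-77 - 12*39204) = -59 + (-77 - 470448) = -59 - 470525 = -470584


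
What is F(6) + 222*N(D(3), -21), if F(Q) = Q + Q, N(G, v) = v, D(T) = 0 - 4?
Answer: -4650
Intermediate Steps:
D(T) = -4
F(Q) = 2*Q
F(6) + 222*N(D(3), -21) = 2*6 + 222*(-21) = 12 - 4662 = -4650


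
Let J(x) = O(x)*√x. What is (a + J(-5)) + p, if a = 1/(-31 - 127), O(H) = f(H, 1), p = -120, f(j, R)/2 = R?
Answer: -18961/158 + 2*I*√5 ≈ -120.01 + 4.4721*I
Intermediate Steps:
f(j, R) = 2*R
O(H) = 2 (O(H) = 2*1 = 2)
J(x) = 2*√x
a = -1/158 (a = 1/(-158) = -1/158 ≈ -0.0063291)
(a + J(-5)) + p = (-1/158 + 2*√(-5)) - 120 = (-1/158 + 2*(I*√5)) - 120 = (-1/158 + 2*I*√5) - 120 = -18961/158 + 2*I*√5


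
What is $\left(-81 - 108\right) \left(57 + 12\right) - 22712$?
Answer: $-35753$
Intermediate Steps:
$\left(-81 - 108\right) \left(57 + 12\right) - 22712 = \left(-189\right) 69 - 22712 = -13041 - 22712 = -35753$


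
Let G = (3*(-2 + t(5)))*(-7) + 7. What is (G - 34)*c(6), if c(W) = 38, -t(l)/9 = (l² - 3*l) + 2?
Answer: 86754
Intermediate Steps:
t(l) = -18 - 9*l² + 27*l (t(l) = -9*((l² - 3*l) + 2) = -9*(2 + l² - 3*l) = -18 - 9*l² + 27*l)
G = 2317 (G = (3*(-2 + (-18 - 9*5² + 27*5)))*(-7) + 7 = (3*(-2 + (-18 - 9*25 + 135)))*(-7) + 7 = (3*(-2 + (-18 - 225 + 135)))*(-7) + 7 = (3*(-2 - 108))*(-7) + 7 = (3*(-110))*(-7) + 7 = -330*(-7) + 7 = 2310 + 7 = 2317)
(G - 34)*c(6) = (2317 - 34)*38 = 2283*38 = 86754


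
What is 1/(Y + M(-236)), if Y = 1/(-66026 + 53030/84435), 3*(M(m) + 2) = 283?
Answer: 3344911368/308846765651 ≈ 0.010830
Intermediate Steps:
M(m) = 277/3 (M(m) = -2 + (⅓)*283 = -2 + 283/3 = 277/3)
Y = -16887/1114970456 (Y = 1/(-66026 + 53030*(1/84435)) = 1/(-66026 + 10606/16887) = 1/(-1114970456/16887) = -16887/1114970456 ≈ -1.5146e-5)
1/(Y + M(-236)) = 1/(-16887/1114970456 + 277/3) = 1/(308846765651/3344911368) = 3344911368/308846765651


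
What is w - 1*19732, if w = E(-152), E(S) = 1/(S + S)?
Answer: -5998529/304 ≈ -19732.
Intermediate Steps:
E(S) = 1/(2*S)
w = -1/304 (w = (½)/(-152) = (½)*(-1/152) = -1/304 ≈ -0.0032895)
w - 1*19732 = -1/304 - 1*19732 = -1/304 - 19732 = -5998529/304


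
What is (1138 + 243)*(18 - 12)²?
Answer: 49716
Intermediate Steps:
(1138 + 243)*(18 - 12)² = 1381*6² = 1381*36 = 49716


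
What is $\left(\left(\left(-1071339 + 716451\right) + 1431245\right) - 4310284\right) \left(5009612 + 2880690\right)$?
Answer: $-25516660675954$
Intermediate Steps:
$\left(\left(\left(-1071339 + 716451\right) + 1431245\right) - 4310284\right) \left(5009612 + 2880690\right) = \left(\left(-354888 + 1431245\right) - 4310284\right) 7890302 = \left(1076357 - 4310284\right) 7890302 = \left(-3233927\right) 7890302 = -25516660675954$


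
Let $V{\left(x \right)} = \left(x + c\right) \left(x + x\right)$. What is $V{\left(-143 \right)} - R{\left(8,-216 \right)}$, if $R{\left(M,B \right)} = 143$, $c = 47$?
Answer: $27313$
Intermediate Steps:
$V{\left(x \right)} = 2 x \left(47 + x\right)$ ($V{\left(x \right)} = \left(x + 47\right) \left(x + x\right) = \left(47 + x\right) 2 x = 2 x \left(47 + x\right)$)
$V{\left(-143 \right)} - R{\left(8,-216 \right)} = 2 \left(-143\right) \left(47 - 143\right) - 143 = 2 \left(-143\right) \left(-96\right) - 143 = 27456 - 143 = 27313$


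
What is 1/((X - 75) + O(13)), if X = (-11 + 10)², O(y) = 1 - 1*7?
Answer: -1/80 ≈ -0.012500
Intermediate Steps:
O(y) = -6 (O(y) = 1 - 7 = -6)
X = 1 (X = (-1)² = 1)
1/((X - 75) + O(13)) = 1/((1 - 75) - 6) = 1/(-74 - 6) = 1/(-80) = -1/80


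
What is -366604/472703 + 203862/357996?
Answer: -830394919/4029185314 ≈ -0.20609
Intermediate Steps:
-366604/472703 + 203862/357996 = -366604*1/472703 + 203862*(1/357996) = -52372/67529 + 33977/59666 = -830394919/4029185314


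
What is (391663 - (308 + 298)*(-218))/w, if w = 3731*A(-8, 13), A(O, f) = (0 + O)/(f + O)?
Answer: -2618855/29848 ≈ -87.740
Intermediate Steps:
A(O, f) = O/(O + f)
w = -29848/5 (w = 3731*(-8/(-8 + 13)) = 3731*(-8/5) = -29848/5 ≈ -5969.6)
(391663 - (308 + 298)*(-218))/w = (391663 - (308 + 298)*(-218))/(-29848/5) = (391663 - 606*(-218))*(-5/29848) = (391663 - 1*(-132108))*(-5/29848) = (391663 + 132108)*(-5/29848) = 523771*(-5/29848) = -2618855/29848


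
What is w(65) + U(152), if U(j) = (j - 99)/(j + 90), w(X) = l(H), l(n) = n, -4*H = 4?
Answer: -189/242 ≈ -0.78099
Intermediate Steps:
H = -1 (H = -¼*4 = -1)
w(X) = -1
U(j) = (-99 + j)/(90 + j)
w(65) + U(152) = -1 + (-99 + 152)/(90 + 152) = -1 + 53/242 = -189/242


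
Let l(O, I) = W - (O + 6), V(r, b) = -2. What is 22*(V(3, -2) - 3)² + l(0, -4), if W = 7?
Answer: 551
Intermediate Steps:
l(O, I) = 1 - O (l(O, I) = 7 - (O + 6) = 7 - (6 + O) = 7 + (-6 - O) = 1 - O)
22*(V(3, -2) - 3)² + l(0, -4) = 22*(-2 - 3)² + (1 - 1*0) = 22*(-5)² + (1 + 0) = 22*25 + 1 = 550 + 1 = 551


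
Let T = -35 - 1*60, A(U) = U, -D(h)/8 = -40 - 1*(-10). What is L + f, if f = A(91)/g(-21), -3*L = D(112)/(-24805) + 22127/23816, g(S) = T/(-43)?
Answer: 1376656911559/33673085160 ≈ 40.883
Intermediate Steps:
D(h) = 240 (D(h) = -8*(-40 - 1*(-10)) = -8*(-40 + 10) = -8*(-30) = 240)
T = -95 (T = -35 - 60 = -95)
g(S) = 95/43 (g(S) = -95/(-43) = -95*(-1/43) = 95/43)
L = -108628879/354453528 (L = -(240/(-24805) + 22127/23816)/3 = -(240*(-1/24805) + 22127*(1/23816))/3 = -(-48/4961 + 22127/23816)/3 = -1/3*108628879/118151176 = -108628879/354453528 ≈ -0.30647)
f = 3913/95 (f = 91/(95/43) = 91*(43/95) = 3913/95 ≈ 41.189)
L + f = -108628879/354453528 + 3913/95 = 1376656911559/33673085160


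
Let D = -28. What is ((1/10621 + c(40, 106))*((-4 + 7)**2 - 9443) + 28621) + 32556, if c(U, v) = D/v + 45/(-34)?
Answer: 13750189820/180557 ≈ 76154.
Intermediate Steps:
c(U, v) = -45/34 - 28/v (c(U, v) = -28/v + 45/(-34) = -28/v + 45*(-1/34) = -28/v - 45/34 = -45/34 - 28/v)
((1/10621 + c(40, 106))*((-4 + 7)**2 - 9443) + 28621) + 32556 = ((1/10621 + (-45/34 - 28/106))*((-4 + 7)**2 - 9443) + 28621) + 32556 = ((1/10621 + (-45/34 - 28*1/106))*(3**2 - 9443) + 28621) + 32556 = ((1/10621 + (-45/34 - 14/53))*(9 - 9443) + 28621) + 32556 = ((1/10621 - 2861/1802)*(-9434) + 28621) + 32556 = (-30384879/19139042*(-9434) + 28621) + 32556 = (2704254231/180557 + 28621) + 32556 = 7871976128/180557 + 32556 = 13750189820/180557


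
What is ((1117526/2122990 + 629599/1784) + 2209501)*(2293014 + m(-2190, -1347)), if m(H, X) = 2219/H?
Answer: 21014889004723981875278657/4147218505200 ≈ 5.0672e+12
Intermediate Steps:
((1117526/2122990 + 629599/1784) + 2209501)*(2293014 + m(-2190, -1347)) = ((1117526/2122990 + 629599/1784) + 2209501)*(2293014 + 2219/(-2190)) = ((1117526*(1/2122990) + 629599*(1/1784)) + 2209501)*(2293014 + 2219*(-1/2190)) = ((558763/1061495 + 629599/1784) + 2209501)*(2293014 - 2219/2190) = (669313023697/1893707080 + 2209501)*(5021698441/2190) = (4184816999990777/1893707080)*(5021698441/2190) = 21014889004723981875278657/4147218505200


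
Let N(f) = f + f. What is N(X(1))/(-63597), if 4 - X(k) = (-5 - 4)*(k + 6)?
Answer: -134/63597 ≈ -0.0021070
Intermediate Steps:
X(k) = 58 + 9*k (X(k) = 4 - (-5 - 4)*(k + 6) = 4 - (-9)*(6 + k) = 4 - (-54 - 9*k) = 4 + (54 + 9*k) = 58 + 9*k)
N(f) = 2*f
N(X(1))/(-63597) = (2*(58 + 9*1))/(-63597) = (2*(58 + 9))*(-1/63597) = (2*67)*(-1/63597) = 134*(-1/63597) = -134/63597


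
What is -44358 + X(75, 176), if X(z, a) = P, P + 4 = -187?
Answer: -44549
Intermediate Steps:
P = -191 (P = -4 - 187 = -191)
X(z, a) = -191
-44358 + X(75, 176) = -44358 - 191 = -44549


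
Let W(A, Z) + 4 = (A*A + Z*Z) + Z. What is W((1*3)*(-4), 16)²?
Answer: 169744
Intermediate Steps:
W(A, Z) = -4 + Z + A² + Z² (W(A, Z) = -4 + ((A*A + Z*Z) + Z) = -4 + ((A² + Z²) + Z) = -4 + (Z + A² + Z²) = -4 + Z + A² + Z²)
W((1*3)*(-4), 16)² = (-4 + 16 + ((1*3)*(-4))² + 16²)² = (-4 + 16 + (3*(-4))² + 256)² = (-4 + 16 + (-12)² + 256)² = (-4 + 16 + 144 + 256)² = 412² = 169744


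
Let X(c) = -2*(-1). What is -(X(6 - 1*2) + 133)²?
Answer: -18225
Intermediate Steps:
X(c) = 2
-(X(6 - 1*2) + 133)² = -(2 + 133)² = -1*135² = -1*18225 = -18225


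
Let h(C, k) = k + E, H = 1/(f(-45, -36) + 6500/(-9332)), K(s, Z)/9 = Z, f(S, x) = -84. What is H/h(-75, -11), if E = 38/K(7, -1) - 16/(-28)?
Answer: 146979/182382031 ≈ 0.00080589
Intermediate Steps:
K(s, Z) = 9*Z
E = -230/63 (E = 38/((9*(-1))) - 16/(-28) = 38/(-9) - 16*(-1/28) = 38*(-⅑) + 4/7 = -38/9 + 4/7 = -230/63 ≈ -3.6508)
H = -2333/197597 (H = 1/(-84 + 6500/(-9332)) = 1/(-84 + 6500*(-1/9332)) = 1/(-84 - 1625/2333) = 1/(-197597/2333) = -2333/197597 ≈ -0.011807)
h(C, k) = -230/63 + k (h(C, k) = k - 230/63 = -230/63 + k)
H/h(-75, -11) = -2333/(197597*(-230/63 - 11)) = -2333/(197597*(-923/63)) = -2333/197597*(-63/923) = 146979/182382031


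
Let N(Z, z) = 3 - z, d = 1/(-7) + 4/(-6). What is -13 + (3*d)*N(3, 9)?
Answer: 11/7 ≈ 1.5714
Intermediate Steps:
d = -17/21 (d = 1*(-⅐) + 4*(-⅙) = -⅐ - ⅔ = -17/21 ≈ -0.80952)
-13 + (3*d)*N(3, 9) = -13 + (3*(-17/21))*(3 - 1*9) = -13 - 17*(3 - 9)/7 = -13 - 17/7*(-6) = -13 + 102/7 = 11/7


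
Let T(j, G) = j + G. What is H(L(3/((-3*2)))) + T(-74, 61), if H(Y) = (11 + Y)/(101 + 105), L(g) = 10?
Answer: -2657/206 ≈ -12.898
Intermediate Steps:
T(j, G) = G + j
H(Y) = 11/206 + Y/206 (H(Y) = (11 + Y)/206 = (11 + Y)*(1/206) = 11/206 + Y/206)
H(L(3/((-3*2)))) + T(-74, 61) = (11/206 + (1/206)*10) + (61 - 74) = (11/206 + 5/103) - 13 = 21/206 - 13 = -2657/206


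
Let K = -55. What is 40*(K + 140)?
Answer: 3400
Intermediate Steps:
40*(K + 140) = 40*(-55 + 140) = 40*85 = 3400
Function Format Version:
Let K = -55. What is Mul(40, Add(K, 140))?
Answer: 3400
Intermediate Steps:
Mul(40, Add(K, 140)) = Mul(40, Add(-55, 140)) = Mul(40, 85) = 3400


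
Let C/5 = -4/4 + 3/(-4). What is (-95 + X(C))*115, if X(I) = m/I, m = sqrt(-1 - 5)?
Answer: -10925 - 92*I*sqrt(6)/7 ≈ -10925.0 - 32.193*I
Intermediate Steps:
C = -35/4 (C = 5*(-4/4 + 3/(-4)) = 5*(-4*1/4 + 3*(-1/4)) = 5*(-1 - 3/4) = 5*(-7/4) = -35/4 ≈ -8.7500)
m = I*sqrt(6) (m = sqrt(-6) = I*sqrt(6) ≈ 2.4495*I)
X(I) = I*sqrt(6)/I (X(I) = (I*sqrt(6))/I = I*sqrt(6)/I)
(-95 + X(C))*115 = (-95 + I*sqrt(6)/(-35/4))*115 = (-95 + I*sqrt(6)*(-4/35))*115 = (-95 - 4*I*sqrt(6)/35)*115 = -10925 - 92*I*sqrt(6)/7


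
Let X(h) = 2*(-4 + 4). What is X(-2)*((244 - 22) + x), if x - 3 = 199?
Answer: 0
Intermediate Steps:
x = 202 (x = 3 + 199 = 202)
X(h) = 0 (X(h) = 2*0 = 0)
X(-2)*((244 - 22) + x) = 0*((244 - 22) + 202) = 0*(222 + 202) = 0*424 = 0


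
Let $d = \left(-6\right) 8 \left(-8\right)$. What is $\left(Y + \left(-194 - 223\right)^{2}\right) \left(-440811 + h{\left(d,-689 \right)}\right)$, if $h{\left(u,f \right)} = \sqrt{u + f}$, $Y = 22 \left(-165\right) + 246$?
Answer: $-75160479555 + 170505 i \sqrt{305} \approx -7.516 \cdot 10^{10} + 2.9777 \cdot 10^{6} i$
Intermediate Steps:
$d = 384$ ($d = \left(-48\right) \left(-8\right) = 384$)
$Y = -3384$ ($Y = -3630 + 246 = -3384$)
$h{\left(u,f \right)} = \sqrt{f + u}$
$\left(Y + \left(-194 - 223\right)^{2}\right) \left(-440811 + h{\left(d,-689 \right)}\right) = \left(-3384 + \left(-194 - 223\right)^{2}\right) \left(-440811 + \sqrt{-689 + 384}\right) = \left(-3384 + \left(-417\right)^{2}\right) \left(-440811 + \sqrt{-305}\right) = \left(-3384 + 173889\right) \left(-440811 + i \sqrt{305}\right) = 170505 \left(-440811 + i \sqrt{305}\right) = -75160479555 + 170505 i \sqrt{305}$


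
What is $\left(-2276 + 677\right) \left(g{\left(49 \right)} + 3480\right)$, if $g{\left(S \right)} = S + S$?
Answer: $-5721222$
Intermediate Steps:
$g{\left(S \right)} = 2 S$
$\left(-2276 + 677\right) \left(g{\left(49 \right)} + 3480\right) = \left(-2276 + 677\right) \left(2 \cdot 49 + 3480\right) = - 1599 \left(98 + 3480\right) = \left(-1599\right) 3578 = -5721222$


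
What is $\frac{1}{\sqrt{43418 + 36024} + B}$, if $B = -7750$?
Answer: $- \frac{3875}{29991529} - \frac{\sqrt{79442}}{59983058} \approx -0.0001339$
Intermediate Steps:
$\frac{1}{\sqrt{43418 + 36024} + B} = \frac{1}{\sqrt{43418 + 36024} - 7750} = \frac{1}{\sqrt{79442} - 7750} = \frac{1}{-7750 + \sqrt{79442}}$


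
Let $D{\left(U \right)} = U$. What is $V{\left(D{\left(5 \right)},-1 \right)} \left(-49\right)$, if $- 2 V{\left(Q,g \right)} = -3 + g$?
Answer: $-98$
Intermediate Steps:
$V{\left(Q,g \right)} = \frac{3}{2} - \frac{g}{2}$ ($V{\left(Q,g \right)} = - \frac{-3 + g}{2} = \frac{3}{2} - \frac{g}{2}$)
$V{\left(D{\left(5 \right)},-1 \right)} \left(-49\right) = \left(\frac{3}{2} - - \frac{1}{2}\right) \left(-49\right) = \left(\frac{3}{2} + \frac{1}{2}\right) \left(-49\right) = 2 \left(-49\right) = -98$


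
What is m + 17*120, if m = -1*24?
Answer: 2016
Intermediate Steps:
m = -24
m + 17*120 = -24 + 17*120 = -24 + 2040 = 2016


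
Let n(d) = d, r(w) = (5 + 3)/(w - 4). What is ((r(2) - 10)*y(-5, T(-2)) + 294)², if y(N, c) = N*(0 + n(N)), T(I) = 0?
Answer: 3136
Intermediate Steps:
r(w) = 8/(-4 + w)
y(N, c) = N² (y(N, c) = N*(0 + N) = N*N = N²)
((r(2) - 10)*y(-5, T(-2)) + 294)² = ((8/(-4 + 2) - 10)*(-5)² + 294)² = ((8/(-2) - 10)*25 + 294)² = ((8*(-½) - 10)*25 + 294)² = ((-4 - 10)*25 + 294)² = (-14*25 + 294)² = (-350 + 294)² = (-56)² = 3136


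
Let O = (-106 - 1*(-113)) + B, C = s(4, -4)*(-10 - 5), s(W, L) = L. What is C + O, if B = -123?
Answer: -56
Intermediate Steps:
C = 60 (C = -4*(-10 - 5) = -4*(-15) = 60)
O = -116 (O = (-106 - 1*(-113)) - 123 = (-106 + 113) - 123 = 7 - 123 = -116)
C + O = 60 - 116 = -56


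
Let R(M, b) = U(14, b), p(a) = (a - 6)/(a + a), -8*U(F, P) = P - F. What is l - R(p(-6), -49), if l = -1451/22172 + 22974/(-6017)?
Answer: -5735669/487784 ≈ -11.759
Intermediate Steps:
U(F, P) = -P/8 + F/8 (U(F, P) = -(P - F)/8 = -P/8 + F/8)
p(a) = (-6 + a)/(2*a) (p(a) = (-6 + a)/((2*a)) = (-6 + a)*(1/(2*a)) = (-6 + a)/(2*a))
R(M, b) = 7/4 - b/8 (R(M, b) = -b/8 + (⅛)*14 = -b/8 + 7/4 = 7/4 - b/8)
l = -947185/243892 (l = -1451*1/22172 + 22974*(-1/6017) = -1451/22172 - 42/11 = -947185/243892 ≈ -3.8836)
l - R(p(-6), -49) = -947185/243892 - (7/4 - ⅛*(-49)) = -947185/243892 - (7/4 + 49/8) = -947185/243892 - 1*63/8 = -947185/243892 - 63/8 = -5735669/487784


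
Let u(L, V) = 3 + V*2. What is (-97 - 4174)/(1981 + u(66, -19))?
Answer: -4271/1946 ≈ -2.1948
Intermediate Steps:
u(L, V) = 3 + 2*V
(-97 - 4174)/(1981 + u(66, -19)) = (-97 - 4174)/(1981 + (3 + 2*(-19))) = -4271/(1981 + (3 - 38)) = -4271/(1981 - 35) = -4271/1946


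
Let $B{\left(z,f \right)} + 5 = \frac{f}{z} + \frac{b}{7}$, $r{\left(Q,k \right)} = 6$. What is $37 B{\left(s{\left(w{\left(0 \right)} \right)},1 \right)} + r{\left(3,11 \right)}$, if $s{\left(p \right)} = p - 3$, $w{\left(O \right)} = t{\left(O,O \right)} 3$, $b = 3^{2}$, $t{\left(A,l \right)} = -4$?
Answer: $- \frac{14059}{105} \approx -133.9$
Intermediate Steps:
$b = 9$
$w{\left(O \right)} = -12$ ($w{\left(O \right)} = \left(-4\right) 3 = -12$)
$s{\left(p \right)} = -3 + p$
$B{\left(z,f \right)} = - \frac{26}{7} + \frac{f}{z}$ ($B{\left(z,f \right)} = -5 + \left(\frac{f}{z} + \frac{9}{7}\right) = -5 + \left(\frac{9}{7} + \frac{f}{z}\right) = - \frac{26}{7} + \frac{f}{z}$)
$37 B{\left(s{\left(w{\left(0 \right)} \right)},1 \right)} + r{\left(3,11 \right)} = 37 \left(- \frac{26}{7} + 1 \frac{1}{-3 - 12}\right) + 6 = 37 \left(- \frac{26}{7} + 1 \frac{1}{-15}\right) + 6 = 37 \left(- \frac{26}{7} + 1 \left(- \frac{1}{15}\right)\right) + 6 = 37 \left(- \frac{26}{7} - \frac{1}{15}\right) + 6 = 37 \left(- \frac{397}{105}\right) + 6 = - \frac{14689}{105} + 6 = - \frac{14059}{105}$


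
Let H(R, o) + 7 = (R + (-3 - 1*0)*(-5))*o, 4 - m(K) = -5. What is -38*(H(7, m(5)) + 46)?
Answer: -9006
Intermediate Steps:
m(K) = 9 (m(K) = 4 - 1*(-5) = 4 + 5 = 9)
H(R, o) = -7 + o*(15 + R) (H(R, o) = -7 + (R + (-3 - 1*0)*(-5))*o = -7 + (R + (-3 + 0)*(-5))*o = -7 + (R - 3*(-5))*o = -7 + (R + 15)*o = -7 + (15 + R)*o = -7 + o*(15 + R))
-38*(H(7, m(5)) + 46) = -38*((-7 + 15*9 + 7*9) + 46) = -38*((-7 + 135 + 63) + 46) = -38*(191 + 46) = -38*237 = -9006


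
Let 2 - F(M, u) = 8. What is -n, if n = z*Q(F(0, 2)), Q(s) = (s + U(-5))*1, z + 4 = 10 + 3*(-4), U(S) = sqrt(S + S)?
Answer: -36 + 6*I*sqrt(10) ≈ -36.0 + 18.974*I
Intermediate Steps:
U(S) = sqrt(2)*sqrt(S) (U(S) = sqrt(2*S) = sqrt(2)*sqrt(S))
F(M, u) = -6 (F(M, u) = 2 - 1*8 = 2 - 8 = -6)
z = -6 (z = -4 + (10 + 3*(-4)) = -4 + (10 - 12) = -4 - 2 = -6)
Q(s) = s + I*sqrt(10) (Q(s) = (s + sqrt(2)*sqrt(-5))*1 = (s + sqrt(2)*(I*sqrt(5)))*1 = (s + I*sqrt(10))*1 = s + I*sqrt(10))
n = 36 - 6*I*sqrt(10) (n = -6*(-6 + I*sqrt(10)) = 36 - 6*I*sqrt(10) ≈ 36.0 - 18.974*I)
-n = -(36 - 6*I*sqrt(10)) = -36 + 6*I*sqrt(10)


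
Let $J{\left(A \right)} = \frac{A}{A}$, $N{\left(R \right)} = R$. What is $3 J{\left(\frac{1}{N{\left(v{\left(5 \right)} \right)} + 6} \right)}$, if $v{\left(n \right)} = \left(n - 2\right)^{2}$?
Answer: $3$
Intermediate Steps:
$v{\left(n \right)} = \left(-2 + n\right)^{2}$
$J{\left(A \right)} = 1$
$3 J{\left(\frac{1}{N{\left(v{\left(5 \right)} \right)} + 6} \right)} = 3 \cdot 1 = 3$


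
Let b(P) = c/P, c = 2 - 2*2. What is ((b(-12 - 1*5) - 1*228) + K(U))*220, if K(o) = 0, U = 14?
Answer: -852280/17 ≈ -50134.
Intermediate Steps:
c = -2 (c = 2 - 4 = -2)
b(P) = -2/P
((b(-12 - 1*5) - 1*228) + K(U))*220 = ((-2/(-12 - 1*5) - 1*228) + 0)*220 = ((-2/(-12 - 5) - 228) + 0)*220 = ((-2/(-17) - 228) + 0)*220 = ((-2*(-1/17) - 228) + 0)*220 = ((2/17 - 228) + 0)*220 = (-3874/17 + 0)*220 = -3874/17*220 = -852280/17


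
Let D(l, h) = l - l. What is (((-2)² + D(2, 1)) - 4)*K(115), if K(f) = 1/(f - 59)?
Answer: 0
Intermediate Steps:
D(l, h) = 0
K(f) = 1/(-59 + f)
(((-2)² + D(2, 1)) - 4)*K(115) = (((-2)² + 0) - 4)/(-59 + 115) = ((4 + 0) - 4)/56 = (4 - 4)*(1/56) = 0*(1/56) = 0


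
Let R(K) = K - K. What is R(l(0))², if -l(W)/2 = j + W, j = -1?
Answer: 0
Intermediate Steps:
l(W) = 2 - 2*W (l(W) = -2*(-1 + W) = 2 - 2*W)
R(K) = 0
R(l(0))² = 0² = 0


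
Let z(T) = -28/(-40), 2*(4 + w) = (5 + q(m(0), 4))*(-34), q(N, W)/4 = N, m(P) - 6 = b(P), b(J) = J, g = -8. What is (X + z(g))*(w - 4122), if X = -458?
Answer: 21122687/10 ≈ 2.1123e+6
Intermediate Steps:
m(P) = 6 + P
q(N, W) = 4*N
w = -497 (w = -4 + ((5 + 4*(6 + 0))*(-34))/2 = -4 + ((5 + 4*6)*(-34))/2 = -4 + ((5 + 24)*(-34))/2 = -4 + (29*(-34))/2 = -4 + (1/2)*(-986) = -4 - 493 = -497)
z(T) = 7/10 (z(T) = -28*(-1/40) = 7/10)
(X + z(g))*(w - 4122) = (-458 + 7/10)*(-497 - 4122) = -4573/10*(-4619) = 21122687/10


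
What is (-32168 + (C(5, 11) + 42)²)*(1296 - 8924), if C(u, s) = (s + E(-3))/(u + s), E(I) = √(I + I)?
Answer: 14814577175/64 - 1302481*I*√6/32 ≈ 2.3148e+8 - 99700.0*I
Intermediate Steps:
E(I) = √2*√I (E(I) = √(2*I) = √2*√I)
C(u, s) = (s + I*√6)/(s + u) (C(u, s) = (s + √2*√(-3))/(u + s) = (s + √2*(I*√3))/(s + u) = (s + I*√6)/(s + u))
(-32168 + (C(5, 11) + 42)²)*(1296 - 8924) = (-32168 + ((11 + I*√6)/(11 + 5) + 42)²)*(1296 - 8924) = (-32168 + ((11 + I*√6)/16 + 42)²)*(-7628) = (-32168 + ((11/16 + I*√6/16) + 42)²)*(-7628) = (-32168 + (683/16 + I*√6/16)²)*(-7628) = 245377504 - 7628*(683/16 + I*√6/16)²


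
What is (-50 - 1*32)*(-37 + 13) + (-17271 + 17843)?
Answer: 2540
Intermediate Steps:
(-50 - 1*32)*(-37 + 13) + (-17271 + 17843) = (-50 - 32)*(-24) + 572 = -82*(-24) + 572 = 1968 + 572 = 2540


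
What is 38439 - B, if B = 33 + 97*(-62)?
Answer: 44420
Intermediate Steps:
B = -5981 (B = 33 - 6014 = -5981)
38439 - B = 38439 - 1*(-5981) = 38439 + 5981 = 44420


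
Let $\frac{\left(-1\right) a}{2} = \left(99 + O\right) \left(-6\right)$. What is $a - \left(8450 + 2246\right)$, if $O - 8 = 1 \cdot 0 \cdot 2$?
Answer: $-9412$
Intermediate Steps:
$O = 8$ ($O = 8 + 1 \cdot 0 \cdot 2 = 8 + 0 \cdot 2 = 8 + 0 = 8$)
$a = 1284$ ($a = - 2 \left(99 + 8\right) \left(-6\right) = - 2 \cdot 107 \left(-6\right) = \left(-2\right) \left(-642\right) = 1284$)
$a - \left(8450 + 2246\right) = 1284 - \left(8450 + 2246\right) = 1284 - 10696 = -9412$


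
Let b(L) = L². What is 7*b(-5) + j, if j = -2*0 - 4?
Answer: 171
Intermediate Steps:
j = -4 (j = 0 - 4 = -4)
7*b(-5) + j = 7*(-5)² - 4 = 7*25 - 4 = 175 - 4 = 171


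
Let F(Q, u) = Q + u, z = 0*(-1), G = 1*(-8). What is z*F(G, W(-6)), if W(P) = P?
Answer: 0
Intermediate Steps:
G = -8
z = 0
z*F(G, W(-6)) = 0*(-8 - 6) = 0*(-14) = 0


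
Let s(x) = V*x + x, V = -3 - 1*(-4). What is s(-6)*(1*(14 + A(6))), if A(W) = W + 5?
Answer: -300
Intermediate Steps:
A(W) = 5 + W
V = 1 (V = -3 + 4 = 1)
s(x) = 2*x (s(x) = 1*x + x = x + x = 2*x)
s(-6)*(1*(14 + A(6))) = (2*(-6))*(1*(14 + (5 + 6))) = -12*(14 + 11) = -12*25 = -300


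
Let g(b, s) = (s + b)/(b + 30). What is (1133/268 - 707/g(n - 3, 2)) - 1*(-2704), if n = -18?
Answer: 15495579/5092 ≈ 3043.1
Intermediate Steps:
g(b, s) = (b + s)/(30 + b)
(1133/268 - 707/g(n - 3, 2)) - 1*(-2704) = (1133/268 - 707*(30 + (-18 - 3))/((-18 - 3) + 2)) - 1*(-2704) = (1133*(1/268) - 707*(30 - 21)/(-21 + 2)) + 2704 = (1133/268 - 707/(-19/9)) + 2704 = (1133/268 - 707*(-9/19)) + 2704 = (1133/268 + 6363/19) + 2704 = 1726811/5092 + 2704 = 15495579/5092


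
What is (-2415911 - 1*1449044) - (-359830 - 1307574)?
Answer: -2197551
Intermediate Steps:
(-2415911 - 1*1449044) - (-359830 - 1307574) = (-2415911 - 1449044) - 1*(-1667404) = -3864955 + 1667404 = -2197551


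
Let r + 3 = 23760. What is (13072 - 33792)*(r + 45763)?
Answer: -1440454400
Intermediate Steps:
r = 23757 (r = -3 + 23760 = 23757)
(13072 - 33792)*(r + 45763) = (13072 - 33792)*(23757 + 45763) = -20720*69520 = -1440454400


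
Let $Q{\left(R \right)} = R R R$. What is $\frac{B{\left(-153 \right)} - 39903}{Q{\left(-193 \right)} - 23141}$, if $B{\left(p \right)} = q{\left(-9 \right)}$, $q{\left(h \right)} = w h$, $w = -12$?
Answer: $\frac{1895}{343438} \approx 0.0055177$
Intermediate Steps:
$Q{\left(R \right)} = R^{3}$ ($Q{\left(R \right)} = R^{2} R = R^{3}$)
$q{\left(h \right)} = - 12 h$
$B{\left(p \right)} = 108$ ($B{\left(p \right)} = \left(-12\right) \left(-9\right) = 108$)
$\frac{B{\left(-153 \right)} - 39903}{Q{\left(-193 \right)} - 23141} = \frac{108 - 39903}{\left(-193\right)^{3} - 23141} = - \frac{39795}{-7189057 - 23141} = - \frac{39795}{-7212198} = \left(-39795\right) \left(- \frac{1}{7212198}\right) = \frac{1895}{343438}$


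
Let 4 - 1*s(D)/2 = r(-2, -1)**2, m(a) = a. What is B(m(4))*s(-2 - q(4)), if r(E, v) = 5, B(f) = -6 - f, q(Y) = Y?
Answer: 420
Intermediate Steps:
s(D) = -42 (s(D) = 8 - 2*5**2 = 8 - 2*25 = 8 - 50 = -42)
B(m(4))*s(-2 - q(4)) = (-6 - 1*4)*(-42) = (-6 - 4)*(-42) = -10*(-42) = 420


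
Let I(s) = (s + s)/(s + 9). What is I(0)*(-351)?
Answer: 0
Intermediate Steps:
I(s) = 2*s/(9 + s) (I(s) = (2*s)/(9 + s) = 2*s/(9 + s))
I(0)*(-351) = (2*0/(9 + 0))*(-351) = (2*0/9)*(-351) = (2*0*(1/9))*(-351) = 0*(-351) = 0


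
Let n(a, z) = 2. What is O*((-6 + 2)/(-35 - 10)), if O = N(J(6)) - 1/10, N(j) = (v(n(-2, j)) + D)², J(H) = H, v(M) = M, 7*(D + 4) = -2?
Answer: 558/1225 ≈ 0.45551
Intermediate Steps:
D = -30/7 (D = -4 + (⅐)*(-2) = -4 - 2/7 = -30/7 ≈ -4.2857)
N(j) = 256/49 (N(j) = (2 - 30/7)² = (-16/7)² = 256/49)
O = 2511/490 (O = 256/49 - 1/10 = 256/49 - 1*⅒ = 256/49 - ⅒ = 2511/490 ≈ 5.1245)
O*((-6 + 2)/(-35 - 10)) = 2511*((-6 + 2)/(-35 - 10))/490 = 2511*(-4/(-45))/490 = 2511*(-4*(-1/45))/490 = (2511/490)*(4/45) = 558/1225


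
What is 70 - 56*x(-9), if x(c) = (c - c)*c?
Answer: 70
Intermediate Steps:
x(c) = 0 (x(c) = 0*c = 0)
70 - 56*x(-9) = 70 - 56*0 = 70 + 0 = 70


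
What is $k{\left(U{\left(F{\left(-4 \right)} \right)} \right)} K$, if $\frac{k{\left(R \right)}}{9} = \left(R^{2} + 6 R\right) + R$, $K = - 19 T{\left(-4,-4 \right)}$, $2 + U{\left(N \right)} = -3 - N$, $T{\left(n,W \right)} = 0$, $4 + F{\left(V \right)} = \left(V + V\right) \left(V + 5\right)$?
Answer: $0$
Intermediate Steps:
$F{\left(V \right)} = -4 + 2 V \left(5 + V\right)$ ($F{\left(V \right)} = -4 + \left(V + V\right) \left(V + 5\right) = -4 + 2 V \left(5 + V\right)$)
$U{\left(N \right)} = -5 - N$ ($U{\left(N \right)} = -2 - \left(3 + N\right) = -5 - N$)
$K = 0$ ($K = \left(-19\right) 0 = 0$)
$k{\left(R \right)} = 9 R^{2} + 63 R$ ($k{\left(R \right)} = 9 \left(\left(R^{2} + 6 R\right) + R\right) = 9 \left(R^{2} + 7 R\right) = 9 R^{2} + 63 R$)
$k{\left(U{\left(F{\left(-4 \right)} \right)} \right)} K = 9 \left(-5 - \left(-4 + 2 \left(-4\right)^{2} + 10 \left(-4\right)\right)\right) \left(7 - \left(1 - 40 + 32\right)\right) 0 = 9 \left(-5 - \left(-4 + 2 \cdot 16 - 40\right)\right) \left(7 - \left(-39 + 32\right)\right) 0 = 9 \left(-5 - \left(-4 + 32 - 40\right)\right) \left(7 - -7\right) 0 = 9 \left(-5 - -12\right) \left(7 - -7\right) 0 = 9 \left(-5 + 12\right) \left(7 + \left(-5 + 12\right)\right) 0 = 9 \cdot 7 \left(7 + 7\right) 0 = 9 \cdot 7 \cdot 14 \cdot 0 = 882 \cdot 0 = 0$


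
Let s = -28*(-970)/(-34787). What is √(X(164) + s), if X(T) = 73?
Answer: √87395067017/34787 ≈ 8.4982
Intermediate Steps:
s = -27160/34787 (s = 27160*(-1/34787) = -27160/34787 ≈ -0.78075)
√(X(164) + s) = √(73 - 27160/34787) = √(2512291/34787) = √87395067017/34787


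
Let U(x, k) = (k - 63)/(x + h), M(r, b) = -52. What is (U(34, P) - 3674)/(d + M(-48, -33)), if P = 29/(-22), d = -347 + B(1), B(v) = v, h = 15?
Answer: 3961987/429044 ≈ 9.2345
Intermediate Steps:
d = -346 (d = -347 + 1 = -346)
P = -29/22 (P = 29*(-1/22) = -29/22 ≈ -1.3182)
U(x, k) = (-63 + k)/(15 + x) (U(x, k) = (k - 63)/(x + 15) = (-63 + k)/(15 + x))
(U(34, P) - 3674)/(d + M(-48, -33)) = ((-63 - 29/22)/(15 + 34) - 3674)/(-346 - 52) = (-1415/22/49 - 3674)/(-398) = ((1/49)*(-1415/22) - 3674)*(-1/398) = (-1415/1078 - 3674)*(-1/398) = -3961987/1078*(-1/398) = 3961987/429044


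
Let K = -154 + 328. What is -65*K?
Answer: -11310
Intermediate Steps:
K = 174
-65*K = -65*174 = -11310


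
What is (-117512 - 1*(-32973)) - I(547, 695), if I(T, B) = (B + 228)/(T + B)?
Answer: -104998361/1242 ≈ -84540.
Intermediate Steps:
I(T, B) = (228 + B)/(B + T)
(-117512 - 1*(-32973)) - I(547, 695) = (-117512 - 1*(-32973)) - (228 + 695)/(695 + 547) = (-117512 + 32973) - 923/1242 = -84539 - 923/1242 = -104998361/1242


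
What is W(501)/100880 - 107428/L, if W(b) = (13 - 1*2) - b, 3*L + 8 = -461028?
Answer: 807152557/1162732792 ≈ 0.69419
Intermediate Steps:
L = -461036/3 (L = -8/3 + (⅓)*(-461028) = -8/3 - 153676 = -461036/3 ≈ -1.5368e+5)
W(b) = 11 - b (W(b) = (13 - 2) - b = 11 - b)
W(501)/100880 - 107428/L = (11 - 1*501)/100880 - 107428/(-461036/3) = (11 - 501)*(1/100880) - 107428*(-3/461036) = -490*1/100880 + 80571/115259 = -49/10088 + 80571/115259 = 807152557/1162732792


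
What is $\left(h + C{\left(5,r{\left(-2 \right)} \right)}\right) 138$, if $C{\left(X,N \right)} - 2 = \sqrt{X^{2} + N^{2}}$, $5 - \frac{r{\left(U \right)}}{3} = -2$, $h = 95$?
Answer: $13386 + 138 \sqrt{466} \approx 16365.0$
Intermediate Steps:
$r{\left(U \right)} = 21$ ($r{\left(U \right)} = 15 - -6 = 15 + 6 = 21$)
$C{\left(X,N \right)} = 2 + \sqrt{N^{2} + X^{2}}$ ($C{\left(X,N \right)} = 2 + \sqrt{X^{2} + N^{2}} = 2 + \sqrt{N^{2} + X^{2}}$)
$\left(h + C{\left(5,r{\left(-2 \right)} \right)}\right) 138 = \left(95 + \left(2 + \sqrt{21^{2} + 5^{2}}\right)\right) 138 = \left(95 + \left(2 + \sqrt{441 + 25}\right)\right) 138 = \left(95 + \left(2 + \sqrt{466}\right)\right) 138 = \left(97 + \sqrt{466}\right) 138 = 13386 + 138 \sqrt{466}$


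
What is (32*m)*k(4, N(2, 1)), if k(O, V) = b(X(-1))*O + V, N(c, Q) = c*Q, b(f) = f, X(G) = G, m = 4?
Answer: -256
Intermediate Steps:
N(c, Q) = Q*c
k(O, V) = V - O (k(O, V) = -O + V = V - O)
(32*m)*k(4, N(2, 1)) = (32*4)*(1*2 - 1*4) = 128*(2 - 4) = 128*(-2) = -256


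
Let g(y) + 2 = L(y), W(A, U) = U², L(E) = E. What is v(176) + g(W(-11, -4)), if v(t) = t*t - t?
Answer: 30814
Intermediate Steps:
v(t) = t² - t
g(y) = -2 + y
v(176) + g(W(-11, -4)) = 176*(-1 + 176) + (-2 + (-4)²) = 176*175 + (-2 + 16) = 30800 + 14 = 30814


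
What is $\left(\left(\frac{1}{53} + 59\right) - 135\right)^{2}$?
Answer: $\frac{16216729}{2809} \approx 5773.1$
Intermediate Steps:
$\left(\left(\frac{1}{53} + 59\right) - 135\right)^{2} = \left(\frac{3128}{53} - 135\right)^{2} = \left(- \frac{4027}{53}\right)^{2} = \frac{16216729}{2809}$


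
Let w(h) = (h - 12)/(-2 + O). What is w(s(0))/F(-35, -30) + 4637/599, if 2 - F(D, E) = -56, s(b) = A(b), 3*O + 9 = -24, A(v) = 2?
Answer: 1751144/225823 ≈ 7.7545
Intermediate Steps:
O = -11 (O = -3 + (1/3)*(-24) = -3 - 8 = -11)
s(b) = 2
F(D, E) = 58 (F(D, E) = 2 - 1*(-56) = 2 + 56 = 58)
w(h) = 12/13 - h/13 (w(h) = (h - 12)/(-2 - 11) = (-12 + h)/(-13) = (-12 + h)*(-1/13) = 12/13 - h/13)
w(s(0))/F(-35, -30) + 4637/599 = (12/13 - 1/13*2)/58 + 4637/599 = (12/13 - 2/13)*(1/58) + 4637*(1/599) = (10/13)*(1/58) + 4637/599 = 5/377 + 4637/599 = 1751144/225823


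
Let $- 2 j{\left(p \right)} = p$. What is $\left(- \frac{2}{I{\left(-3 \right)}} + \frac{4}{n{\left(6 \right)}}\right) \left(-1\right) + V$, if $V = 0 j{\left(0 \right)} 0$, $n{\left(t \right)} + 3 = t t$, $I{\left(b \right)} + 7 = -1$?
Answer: $- \frac{49}{132} \approx -0.37121$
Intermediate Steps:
$j{\left(p \right)} = - \frac{p}{2}$
$I{\left(b \right)} = -8$ ($I{\left(b \right)} = -7 - 1 = -8$)
$n{\left(t \right)} = -3 + t^{2}$ ($n{\left(t \right)} = -3 + t t = -3 + t^{2}$)
$V = 0$ ($V = 0 \left(\left(- \frac{1}{2}\right) 0\right) 0 = 0 \cdot 0 \cdot 0 = 0 \cdot 0 = 0$)
$\left(- \frac{2}{I{\left(-3 \right)}} + \frac{4}{n{\left(6 \right)}}\right) \left(-1\right) + V = \left(- \frac{2}{-8} + \frac{4}{-3 + 6^{2}}\right) \left(-1\right) + 0 = \left(\left(-2\right) \left(- \frac{1}{8}\right) + \frac{4}{-3 + 36}\right) \left(-1\right) + 0 = \left(\frac{1}{4} + \frac{4}{33}\right) \left(-1\right) + 0 = \frac{49}{132} \left(-1\right) + 0 = - \frac{49}{132} + 0 = - \frac{49}{132}$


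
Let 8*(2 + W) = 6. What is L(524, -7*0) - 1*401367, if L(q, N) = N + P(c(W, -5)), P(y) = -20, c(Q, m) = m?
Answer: -401387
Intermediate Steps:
W = -5/4 (W = -2 + (⅛)*6 = -2 + ¾ = -5/4 ≈ -1.2500)
L(q, N) = -20 + N (L(q, N) = N - 20 = -20 + N)
L(524, -7*0) - 1*401367 = (-20 - 7*0) - 1*401367 = (-20 + 0) - 401367 = -20 - 401367 = -401387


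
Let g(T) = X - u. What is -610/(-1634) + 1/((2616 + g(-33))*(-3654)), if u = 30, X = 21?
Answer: 2905422473/7782724026 ≈ 0.37332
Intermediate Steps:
g(T) = -9 (g(T) = 21 - 1*30 = 21 - 30 = -9)
-610/(-1634) + 1/((2616 + g(-33))*(-3654)) = -610/(-1634) + 1/((2616 - 9)*(-3654)) = -610*(-1/1634) - 1/3654/2607 = 305/817 + (1/2607)*(-1/3654) = 305/817 - 1/9525978 = 2905422473/7782724026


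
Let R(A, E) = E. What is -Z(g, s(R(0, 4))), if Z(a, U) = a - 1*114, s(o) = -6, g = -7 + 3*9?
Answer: 94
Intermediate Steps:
g = 20 (g = -7 + 27 = 20)
Z(a, U) = -114 + a (Z(a, U) = a - 114 = -114 + a)
-Z(g, s(R(0, 4))) = -(-114 + 20) = -1*(-94) = 94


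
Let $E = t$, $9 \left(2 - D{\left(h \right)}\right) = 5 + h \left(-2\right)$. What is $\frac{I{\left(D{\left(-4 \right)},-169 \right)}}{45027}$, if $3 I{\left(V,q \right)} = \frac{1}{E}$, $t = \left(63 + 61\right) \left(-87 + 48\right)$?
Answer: $- \frac{1}{653251716} \approx -1.5308 \cdot 10^{-9}$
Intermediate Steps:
$D{\left(h \right)} = \frac{13}{9} + \frac{2 h}{9}$ ($D{\left(h \right)} = 2 - \frac{5 + h \left(-2\right)}{9} = 2 - \frac{5 - 2 h}{9} = 2 + \left(- \frac{5}{9} + \frac{2 h}{9}\right) = \frac{13}{9} + \frac{2 h}{9}$)
$t = -4836$ ($t = 124 \left(-39\right) = -4836$)
$E = -4836$
$I{\left(V,q \right)} = - \frac{1}{14508}$ ($I{\left(V,q \right)} = \frac{1}{3 \left(-4836\right)} = \frac{1}{3} \left(- \frac{1}{4836}\right) = - \frac{1}{14508}$)
$\frac{I{\left(D{\left(-4 \right)},-169 \right)}}{45027} = - \frac{1}{14508 \cdot 45027} = \left(- \frac{1}{14508}\right) \frac{1}{45027} = - \frac{1}{653251716}$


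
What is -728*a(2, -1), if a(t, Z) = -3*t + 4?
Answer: 1456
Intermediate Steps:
a(t, Z) = 4 - 3*t
-728*a(2, -1) = -728*(4 - 3*2) = -728*(4 - 6) = -728*(-2) = 1456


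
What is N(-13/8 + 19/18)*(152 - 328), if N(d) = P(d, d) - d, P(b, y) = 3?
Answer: -5654/9 ≈ -628.22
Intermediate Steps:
N(d) = 3 - d
N(-13/8 + 19/18)*(152 - 328) = (3 - (-13/8 + 19/18))*(152 - 328) = (3 - (-13*1/8 + 19*(1/18)))*(-176) = (3 - (-13/8 + 19/18))*(-176) = (3 - 1*(-41/72))*(-176) = (3 + 41/72)*(-176) = (257/72)*(-176) = -5654/9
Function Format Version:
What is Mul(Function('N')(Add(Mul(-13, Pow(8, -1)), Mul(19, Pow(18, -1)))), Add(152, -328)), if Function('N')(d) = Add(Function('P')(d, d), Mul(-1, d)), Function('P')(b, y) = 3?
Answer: Rational(-5654, 9) ≈ -628.22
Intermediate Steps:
Function('N')(d) = Add(3, Mul(-1, d))
Mul(Function('N')(Add(Mul(-13, Pow(8, -1)), Mul(19, Pow(18, -1)))), Add(152, -328)) = Mul(Add(3, Mul(-1, Add(Mul(-13, Pow(8, -1)), Mul(19, Pow(18, -1))))), Add(152, -328)) = Mul(Add(3, Mul(-1, Add(Mul(-13, Rational(1, 8)), Mul(19, Rational(1, 18))))), -176) = Mul(Add(3, Mul(-1, Add(Rational(-13, 8), Rational(19, 18)))), -176) = Mul(Add(3, Mul(-1, Rational(-41, 72))), -176) = Mul(Add(3, Rational(41, 72)), -176) = Mul(Rational(257, 72), -176) = Rational(-5654, 9)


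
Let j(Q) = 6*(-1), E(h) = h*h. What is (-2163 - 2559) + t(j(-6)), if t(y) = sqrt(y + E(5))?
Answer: -4722 + sqrt(19) ≈ -4717.6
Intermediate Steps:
E(h) = h**2
j(Q) = -6
t(y) = sqrt(25 + y) (t(y) = sqrt(y + 5**2) = sqrt(y + 25) = sqrt(25 + y))
(-2163 - 2559) + t(j(-6)) = (-2163 - 2559) + sqrt(25 - 6) = -4722 + sqrt(19)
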